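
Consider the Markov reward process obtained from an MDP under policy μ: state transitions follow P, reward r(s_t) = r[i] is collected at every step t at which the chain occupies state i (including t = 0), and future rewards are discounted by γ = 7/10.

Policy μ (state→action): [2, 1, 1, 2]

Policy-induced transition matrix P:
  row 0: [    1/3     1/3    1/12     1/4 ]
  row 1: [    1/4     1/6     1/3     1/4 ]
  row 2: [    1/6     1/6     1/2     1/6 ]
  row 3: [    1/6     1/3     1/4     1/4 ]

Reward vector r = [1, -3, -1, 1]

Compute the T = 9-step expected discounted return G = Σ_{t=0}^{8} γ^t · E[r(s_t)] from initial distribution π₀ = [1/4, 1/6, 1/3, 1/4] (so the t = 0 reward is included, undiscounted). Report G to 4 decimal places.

G = -1.6384

t=0: π = [0.2500, 0.1667, 0.3333, 0.2500], E[r] = -0.3333, γ^t·E[r] = -0.333333, running G = -0.333333
t=1: π = [0.2222, 0.2500, 0.3056, 0.2222], E[r] = -0.6111, γ^t·E[r] = -0.427778, running G = -0.761111
t=2: π = [0.2245, 0.2407, 0.3102, 0.2245], E[r] = -0.5833, γ^t·E[r] = -0.285833, running G = -1.046944
t=3: π = [0.2242, 0.2415, 0.3102, 0.2242], E[r] = -0.5864, γ^t·E[r] = -0.201142, running G = -1.248086
t=4: π = [0.2242, 0.2414, 0.3103, 0.2242], E[r] = -0.5862, γ^t·E[r] = -0.140738, running G = -1.388824
t=5: π = [0.2241, 0.2414, 0.3103, 0.2241], E[r] = -0.5862, γ^t·E[r] = -0.098524, running G = -1.487348
t=6: π = [0.2241, 0.2414, 0.3103, 0.2241], E[r] = -0.5862, γ^t·E[r] = -0.068966, running G = -1.556314
t=7: π = [0.2241, 0.2414, 0.3103, 0.2241], E[r] = -0.5862, γ^t·E[r] = -0.048277, running G = -1.604591
t=8: π = [0.2241, 0.2414, 0.3103, 0.2241], E[r] = -0.5862, γ^t·E[r] = -0.033794, running G = -1.638384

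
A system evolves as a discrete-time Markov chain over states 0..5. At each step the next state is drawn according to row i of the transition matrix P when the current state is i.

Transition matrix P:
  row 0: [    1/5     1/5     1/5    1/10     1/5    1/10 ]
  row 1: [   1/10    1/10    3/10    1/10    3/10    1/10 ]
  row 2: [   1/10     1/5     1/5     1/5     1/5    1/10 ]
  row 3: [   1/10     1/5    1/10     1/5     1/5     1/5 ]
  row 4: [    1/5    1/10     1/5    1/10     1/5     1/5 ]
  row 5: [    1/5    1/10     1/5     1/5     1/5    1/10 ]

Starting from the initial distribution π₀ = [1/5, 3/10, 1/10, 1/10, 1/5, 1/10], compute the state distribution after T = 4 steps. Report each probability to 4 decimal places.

t=0: π = [0.2000, 0.3000, 0.1000, 0.1000, 0.2000, 0.1000]
t=1: π = [0.1500, 0.1400, 0.2200, 0.1300, 0.2300, 0.1300]
t=2: π = [0.1510, 0.1500, 0.2010, 0.1480, 0.2140, 0.1360]
t=3: π = [0.1501, 0.1500, 0.2002, 0.1485, 0.2150, 0.1362]
t=4: π = [0.1501, 0.1499, 0.2002, 0.1485, 0.2150, 0.1364]

π = [0.1501, 0.1499, 0.2002, 0.1485, 0.2150, 0.1364]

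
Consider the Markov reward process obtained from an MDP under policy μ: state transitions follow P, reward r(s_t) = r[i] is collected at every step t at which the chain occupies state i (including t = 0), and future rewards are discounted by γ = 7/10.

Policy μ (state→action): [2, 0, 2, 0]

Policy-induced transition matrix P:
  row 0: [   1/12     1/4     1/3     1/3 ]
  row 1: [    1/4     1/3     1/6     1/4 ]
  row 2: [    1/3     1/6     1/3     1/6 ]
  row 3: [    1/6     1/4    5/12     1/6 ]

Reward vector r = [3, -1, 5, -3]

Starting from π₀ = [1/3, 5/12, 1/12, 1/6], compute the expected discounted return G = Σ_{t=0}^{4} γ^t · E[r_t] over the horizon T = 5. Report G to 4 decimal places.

G = 2.5205

t=0: π = [0.3333, 0.4167, 0.0833, 0.1667], E[r] = 0.5000, γ^t·E[r] = 0.500000, running G = 0.500000
t=1: π = [0.1875, 0.2778, 0.2778, 0.2569], E[r] = 0.9028, γ^t·E[r] = 0.631944, running G = 1.131944
t=2: π = [0.2205, 0.2500, 0.3084, 0.2211], E[r] = 1.2905, γ^t·E[r] = 0.632350, running G = 1.764294
t=3: π = [0.2205, 0.2451, 0.3101, 0.2242], E[r] = 1.2942, γ^t·E[r] = 0.443902, running G = 2.208196
t=4: π = [0.2204, 0.2446, 0.3112, 0.2238], E[r] = 1.3009, γ^t·E[r] = 0.312343, running G = 2.520538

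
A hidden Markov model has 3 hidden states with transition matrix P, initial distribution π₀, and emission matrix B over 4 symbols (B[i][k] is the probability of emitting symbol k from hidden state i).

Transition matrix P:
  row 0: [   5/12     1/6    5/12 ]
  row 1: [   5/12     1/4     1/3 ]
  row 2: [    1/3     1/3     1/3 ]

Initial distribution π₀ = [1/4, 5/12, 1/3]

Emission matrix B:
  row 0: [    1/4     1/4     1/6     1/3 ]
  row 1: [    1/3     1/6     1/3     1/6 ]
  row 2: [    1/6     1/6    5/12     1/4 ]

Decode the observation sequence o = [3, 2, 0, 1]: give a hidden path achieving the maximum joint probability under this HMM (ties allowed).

t=0: δ = [8.333e-02, 6.944e-02, 8.333e-02]  (obs o_0=3)
t=1: δ = [5.787e-03, 9.259e-03, 1.447e-02]  ψ = [0, 2, 0]  (obs o_1=2)
t=2: δ = [1.206e-03, 1.608e-03, 8.038e-04]  ψ = [2, 2, 2]  (obs o_2=0)
t=3: δ = [1.674e-04, 6.698e-05, 8.931e-05]  ψ = [1, 1, 1]  (obs o_3=1)
backtrack: best end state = 0; path = [0, 2, 1, 0]

path = [0, 2, 1, 0]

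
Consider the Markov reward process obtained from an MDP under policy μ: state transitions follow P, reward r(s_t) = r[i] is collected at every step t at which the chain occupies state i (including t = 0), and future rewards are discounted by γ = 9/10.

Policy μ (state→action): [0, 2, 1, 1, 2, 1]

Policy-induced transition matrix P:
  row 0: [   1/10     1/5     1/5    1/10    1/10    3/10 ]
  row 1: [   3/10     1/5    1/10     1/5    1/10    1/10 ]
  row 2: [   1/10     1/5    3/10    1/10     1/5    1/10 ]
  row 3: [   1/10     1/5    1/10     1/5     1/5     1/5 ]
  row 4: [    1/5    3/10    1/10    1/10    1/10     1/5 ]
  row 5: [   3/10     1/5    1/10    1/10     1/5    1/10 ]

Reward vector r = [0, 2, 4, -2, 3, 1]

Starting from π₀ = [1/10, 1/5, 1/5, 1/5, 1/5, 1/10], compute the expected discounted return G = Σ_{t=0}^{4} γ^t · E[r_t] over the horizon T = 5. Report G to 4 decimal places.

t=0: π = [0.1000, 0.2000, 0.2000, 0.2000, 0.2000, 0.1000], E[r] = 1.5000, γ^t·E[r] = 1.500000, running G = 1.500000
t=1: π = [0.1800, 0.2200, 0.1500, 0.1400, 0.1500, 0.1600], E[r] = 1.3700, γ^t·E[r] = 1.233000, running G = 2.733000
t=2: π = [0.1910, 0.2150, 0.1480, 0.1360, 0.1450, 0.1650], E[r] = 1.3500, γ^t·E[r] = 1.093500, running G = 3.826500
t=3: π = [0.1905, 0.2145, 0.1487, 0.1351, 0.1449, 0.1663], E[r] = 1.3546, γ^t·E[r] = 0.987503, running G = 4.814003
t=4: π = [0.1907, 0.2145, 0.1488, 0.1350, 0.1450, 0.1661], E[r] = 1.3554, γ^t·E[r] = 0.889245, running G = 5.703249

G = 5.7032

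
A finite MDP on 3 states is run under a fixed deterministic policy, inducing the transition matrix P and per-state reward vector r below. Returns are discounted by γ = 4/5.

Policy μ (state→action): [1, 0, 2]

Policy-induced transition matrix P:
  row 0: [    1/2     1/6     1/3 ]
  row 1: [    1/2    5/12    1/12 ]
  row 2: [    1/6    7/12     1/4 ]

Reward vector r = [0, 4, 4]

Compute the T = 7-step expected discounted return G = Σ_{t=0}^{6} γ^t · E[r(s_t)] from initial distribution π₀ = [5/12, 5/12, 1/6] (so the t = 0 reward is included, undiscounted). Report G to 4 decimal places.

t=0: π = [0.4167, 0.4167, 0.1667], E[r] = 2.3333, γ^t·E[r] = 2.333333, running G = 2.333333
t=1: π = [0.4444, 0.3403, 0.2153], E[r] = 2.2222, γ^t·E[r] = 1.777778, running G = 4.111111
t=2: π = [0.4282, 0.3414, 0.2303], E[r] = 2.2870, γ^t·E[r] = 1.463704, running G = 5.574815
t=3: π = [0.4232, 0.3480, 0.2288], E[r] = 2.3071, γ^t·E[r] = 1.181235, running G = 6.756049
t=4: π = [0.4237, 0.3490, 0.2273], E[r] = 2.3050, γ^t·E[r] = 0.944145, running G = 7.700194
t=5: π = [0.4242, 0.3486, 0.2271], E[r] = 2.3030, γ^t·E[r] = 0.754656, running G = 8.454850
t=6: π = [0.4243, 0.3485, 0.2273], E[r] = 2.3029, γ^t·E[r] = 0.603681, running G = 9.058531

G = 9.0585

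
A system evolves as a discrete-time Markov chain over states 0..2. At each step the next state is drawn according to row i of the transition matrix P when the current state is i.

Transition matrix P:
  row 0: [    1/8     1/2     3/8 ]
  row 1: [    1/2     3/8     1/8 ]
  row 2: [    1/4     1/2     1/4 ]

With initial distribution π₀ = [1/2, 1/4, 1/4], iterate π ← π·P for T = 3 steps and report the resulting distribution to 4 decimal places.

t=0: π = [0.5000, 0.2500, 0.2500]
t=1: π = [0.2500, 0.4688, 0.2813]
t=2: π = [0.3359, 0.4414, 0.2227]
t=3: π = [0.3184, 0.4448, 0.2368]

π = [0.3184, 0.4448, 0.2368]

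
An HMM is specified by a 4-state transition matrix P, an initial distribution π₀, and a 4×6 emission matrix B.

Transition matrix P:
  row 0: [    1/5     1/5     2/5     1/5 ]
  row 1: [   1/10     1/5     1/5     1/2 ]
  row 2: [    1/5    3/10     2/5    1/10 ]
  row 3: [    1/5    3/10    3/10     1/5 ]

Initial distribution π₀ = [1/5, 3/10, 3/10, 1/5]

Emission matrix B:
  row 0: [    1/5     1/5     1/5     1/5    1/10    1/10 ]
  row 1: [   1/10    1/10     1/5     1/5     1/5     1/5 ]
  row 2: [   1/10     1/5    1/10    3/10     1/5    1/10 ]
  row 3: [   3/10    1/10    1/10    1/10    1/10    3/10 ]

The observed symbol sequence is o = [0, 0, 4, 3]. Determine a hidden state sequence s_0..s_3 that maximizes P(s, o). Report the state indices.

t=0: δ = [4.000e-02, 3.000e-02, 3.000e-02, 6.000e-02]  (obs o_0=0)
t=1: δ = [2.400e-03, 1.800e-03, 1.800e-03, 4.500e-03]  ψ = [3, 3, 3, 1]  (obs o_1=0)
t=2: δ = [9.000e-05, 2.700e-04, 2.700e-04, 9.000e-05]  ψ = [3, 3, 3, 1]  (obs o_2=4)
t=3: δ = [1.080e-05, 1.620e-05, 3.240e-05, 1.350e-05]  ψ = [2, 2, 2, 1]  (obs o_3=3)
backtrack: best end state = 2; path = [1, 3, 2, 2]

path = [1, 3, 2, 2]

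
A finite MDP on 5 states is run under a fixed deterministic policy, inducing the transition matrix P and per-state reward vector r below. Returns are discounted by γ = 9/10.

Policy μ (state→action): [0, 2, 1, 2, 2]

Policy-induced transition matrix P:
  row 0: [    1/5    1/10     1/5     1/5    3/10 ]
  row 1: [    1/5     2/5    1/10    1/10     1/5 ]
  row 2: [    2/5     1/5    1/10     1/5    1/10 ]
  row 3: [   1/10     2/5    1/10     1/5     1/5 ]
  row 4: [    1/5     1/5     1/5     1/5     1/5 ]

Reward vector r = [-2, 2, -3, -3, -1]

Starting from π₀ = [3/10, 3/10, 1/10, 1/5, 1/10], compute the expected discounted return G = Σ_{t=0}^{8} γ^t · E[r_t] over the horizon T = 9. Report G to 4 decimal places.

t=0: π = [0.3000, 0.3000, 0.1000, 0.2000, 0.1000], E[r] = -1.0000, γ^t·E[r] = -1.000000, running G = -1.000000
t=1: π = [0.2000, 0.2700, 0.1400, 0.1700, 0.2200], E[r] = -1.0100, γ^t·E[r] = -0.909000, running G = -1.909000
t=2: π = [0.2110, 0.2680, 0.1420, 0.1730, 0.2060], E[r] = -1.0370, γ^t·E[r] = -0.839970, running G = -2.748970
t=3: π = [0.2111, 0.2671, 0.1417, 0.1732, 0.2069], E[r] = -1.0396, γ^t·E[r] = -0.757868, running G = -3.506838
t=4: π = [0.2110, 0.2670, 0.1418, 0.1733, 0.2069], E[r] = -1.0404, γ^t·E[r] = -0.682574, running G = -4.189412
t=5: π = [0.2110, 0.2669, 0.1418, 0.1733, 0.2069], E[r] = -1.0404, γ^t·E[r] = -0.614343, running G = -4.803755
t=6: π = [0.2110, 0.2669, 0.1418, 0.1733, 0.2069], E[r] = -1.0404, γ^t·E[r] = -0.552905, running G = -5.356660
t=7: π = [0.2110, 0.2669, 0.1418, 0.1733, 0.2069], E[r] = -1.0404, γ^t·E[r] = -0.497614, running G = -5.854274
t=8: π = [0.2110, 0.2669, 0.1418, 0.1733, 0.2069], E[r] = -1.0404, γ^t·E[r] = -0.447852, running G = -6.302126

G = -6.3021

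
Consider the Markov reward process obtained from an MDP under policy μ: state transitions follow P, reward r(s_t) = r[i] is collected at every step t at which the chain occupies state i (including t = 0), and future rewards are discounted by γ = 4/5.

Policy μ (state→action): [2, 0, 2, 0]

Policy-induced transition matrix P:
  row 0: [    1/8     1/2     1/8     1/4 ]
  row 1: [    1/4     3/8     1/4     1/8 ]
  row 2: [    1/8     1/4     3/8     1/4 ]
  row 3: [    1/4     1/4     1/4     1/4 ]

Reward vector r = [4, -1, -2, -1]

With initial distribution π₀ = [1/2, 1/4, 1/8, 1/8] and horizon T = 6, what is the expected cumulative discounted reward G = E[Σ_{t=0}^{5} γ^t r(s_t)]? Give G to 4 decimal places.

G = 0.5846

t=0: π = [0.5000, 0.2500, 0.1250, 0.1250], E[r] = 1.3750, γ^t·E[r] = 1.375000, running G = 1.375000
t=1: π = [0.1719, 0.4063, 0.2031, 0.2188], E[r] = -0.3438, γ^t·E[r] = -0.275000, running G = 1.100000
t=2: π = [0.2031, 0.3438, 0.2539, 0.1992], E[r] = -0.2383, γ^t·E[r] = -0.152500, running G = 0.947500
t=3: π = [0.1929, 0.3438, 0.2563, 0.2070], E[r] = -0.2920, γ^t·E[r] = -0.149500, running G = 0.798000
t=4: π = [0.1938, 0.3412, 0.2579, 0.2070], E[r] = -0.2887, γ^t·E[r] = -0.118250, running G = 0.679750
t=5: π = [0.1935, 0.3411, 0.2580, 0.2074], E[r] = -0.2904, γ^t·E[r] = -0.095150, running G = 0.584600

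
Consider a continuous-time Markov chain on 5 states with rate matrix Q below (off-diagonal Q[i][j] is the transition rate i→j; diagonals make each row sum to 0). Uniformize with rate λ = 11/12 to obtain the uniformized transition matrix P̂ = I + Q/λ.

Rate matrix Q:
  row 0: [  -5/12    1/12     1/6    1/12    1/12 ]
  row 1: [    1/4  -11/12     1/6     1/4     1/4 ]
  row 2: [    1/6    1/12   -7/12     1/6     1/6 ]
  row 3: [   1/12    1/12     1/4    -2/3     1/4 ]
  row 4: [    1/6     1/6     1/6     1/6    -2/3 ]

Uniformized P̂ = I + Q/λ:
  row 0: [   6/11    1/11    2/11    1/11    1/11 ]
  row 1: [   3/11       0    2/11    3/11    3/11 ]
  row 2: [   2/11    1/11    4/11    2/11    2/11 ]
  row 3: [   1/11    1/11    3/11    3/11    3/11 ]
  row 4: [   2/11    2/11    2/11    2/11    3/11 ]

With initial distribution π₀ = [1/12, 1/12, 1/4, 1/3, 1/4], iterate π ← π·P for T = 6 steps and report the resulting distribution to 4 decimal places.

π = [0.2732, 0.1001, 0.2426, 0.1829, 0.2012]

t=0: π = [0.0833, 0.0833, 0.2500, 0.3333, 0.2500]
t=1: π = [0.1894, 0.1061, 0.2576, 0.2121, 0.2348]
t=2: π = [0.2410, 0.1026, 0.2479, 0.1935, 0.2149]
t=3: π = [0.2612, 0.1011, 0.2445, 0.1868, 0.2064]
t=4: π = [0.2690, 0.1005, 0.2433, 0.1842, 0.2030]
t=5: π = [0.2720, 0.1002, 0.2428, 0.1832, 0.2017]
t=6: π = [0.2732, 0.1001, 0.2426, 0.1829, 0.2012]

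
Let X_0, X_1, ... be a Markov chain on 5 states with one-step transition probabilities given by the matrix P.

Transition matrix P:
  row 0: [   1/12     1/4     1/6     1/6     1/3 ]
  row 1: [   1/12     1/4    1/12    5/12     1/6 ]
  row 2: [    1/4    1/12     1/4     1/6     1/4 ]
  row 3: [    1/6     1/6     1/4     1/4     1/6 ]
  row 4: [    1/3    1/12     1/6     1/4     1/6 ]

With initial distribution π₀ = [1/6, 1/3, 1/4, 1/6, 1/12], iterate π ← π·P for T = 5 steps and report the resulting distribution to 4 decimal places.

π = [0.1888, 0.1623, 0.1894, 0.2455, 0.2139]

t=0: π = [0.1667, 0.3333, 0.2500, 0.1667, 0.0833]
t=1: π = [0.1597, 0.1806, 0.1736, 0.2708, 0.2153]
t=2: π = [0.1887, 0.1626, 0.1887, 0.2523, 0.2078]
t=3: π = [0.1877, 0.1629, 0.1899, 0.2457, 0.2138]
t=4: π = [0.1889, 0.1622, 0.1894, 0.2457, 0.2138]
t=5: π = [0.1888, 0.1623, 0.1894, 0.2455, 0.2139]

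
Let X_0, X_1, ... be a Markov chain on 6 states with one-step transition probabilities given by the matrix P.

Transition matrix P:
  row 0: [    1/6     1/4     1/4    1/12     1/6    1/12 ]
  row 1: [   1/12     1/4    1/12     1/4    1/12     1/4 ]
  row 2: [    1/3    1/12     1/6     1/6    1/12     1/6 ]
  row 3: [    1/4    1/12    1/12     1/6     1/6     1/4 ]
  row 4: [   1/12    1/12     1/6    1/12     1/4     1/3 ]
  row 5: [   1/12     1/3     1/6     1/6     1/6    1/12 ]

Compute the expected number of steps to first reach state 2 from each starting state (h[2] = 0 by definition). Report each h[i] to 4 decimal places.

First-step conditioning: h[2] = 0; for i ≠ 2, h[i] = 1 + Σ_k P[i][k]·h[k].
  h[0] = 1 + 1/6·h[0] + 1/4·h[1] + 1/12·h[3] + 1/6·h[4] + 1/12·h[5]
  h[1] = 1 + 1/12·h[0] + 1/4·h[1] + 1/4·h[3] + 1/12·h[4] + 1/4·h[5]
  h[3] = 1 + 1/4·h[0] + 1/12·h[1] + 1/6·h[3] + 1/6·h[4] + 1/4·h[5]
  h[4] = 1 + 1/12·h[0] + 1/12·h[1] + 1/12·h[3] + 1/4·h[4] + 1/3·h[5]
  h[5] = 1 + 1/12·h[0] + 1/3·h[1] + 1/6·h[3] + 1/6·h[4] + 1/12·h[5]
Solving the 5×5 linear system over states ≠ 2 gives exactly h = [29508/4753, 35592/4753, 0, 34380/4753, 4572/679, 32880/4753] (h[2] = 0 is the target).

h = [6.2083, 7.4883, 0.0000, 7.2333, 6.7334, 6.9177]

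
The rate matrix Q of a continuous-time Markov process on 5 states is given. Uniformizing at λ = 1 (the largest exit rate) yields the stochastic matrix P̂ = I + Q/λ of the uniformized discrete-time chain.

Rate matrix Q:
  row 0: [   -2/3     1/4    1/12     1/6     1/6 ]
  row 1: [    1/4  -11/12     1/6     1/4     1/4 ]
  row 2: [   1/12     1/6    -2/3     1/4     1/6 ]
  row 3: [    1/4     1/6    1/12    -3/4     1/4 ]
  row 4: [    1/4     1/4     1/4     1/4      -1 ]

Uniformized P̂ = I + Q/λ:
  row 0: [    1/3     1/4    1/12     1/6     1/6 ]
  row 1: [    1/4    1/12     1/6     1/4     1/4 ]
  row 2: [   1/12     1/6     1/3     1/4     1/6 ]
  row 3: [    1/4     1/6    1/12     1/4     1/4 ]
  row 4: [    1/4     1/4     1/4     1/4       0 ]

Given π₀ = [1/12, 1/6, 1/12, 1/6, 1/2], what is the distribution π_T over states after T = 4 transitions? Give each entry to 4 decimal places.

t=0: π = [0.0833, 0.1667, 0.0833, 0.1667, 0.5000]
t=1: π = [0.2431, 0.2014, 0.2014, 0.2431, 0.1111]
t=2: π = [0.2367, 0.1794, 0.1690, 0.2297, 0.1852]
t=3: π = [0.2416, 0.1869, 0.1714, 0.2303, 0.1699]
t=4: π = [0.2416, 0.1854, 0.1701, 0.2299, 0.1731]

π = [0.2416, 0.1854, 0.1701, 0.2299, 0.1731]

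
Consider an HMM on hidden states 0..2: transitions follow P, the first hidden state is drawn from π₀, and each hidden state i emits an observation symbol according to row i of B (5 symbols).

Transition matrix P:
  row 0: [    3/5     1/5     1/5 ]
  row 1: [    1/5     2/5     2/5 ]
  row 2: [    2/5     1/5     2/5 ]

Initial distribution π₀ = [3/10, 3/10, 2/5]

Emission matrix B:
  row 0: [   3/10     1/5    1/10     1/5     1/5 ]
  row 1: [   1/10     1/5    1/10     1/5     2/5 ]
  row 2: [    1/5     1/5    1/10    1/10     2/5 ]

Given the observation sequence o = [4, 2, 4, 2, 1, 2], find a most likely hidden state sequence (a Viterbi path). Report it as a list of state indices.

path = [2, 0, 0, 0, 0, 0]

t=0: δ = [6.000e-02, 1.200e-01, 1.600e-01]  (obs o_0=4)
t=1: δ = [6.400e-03, 4.800e-03, 6.400e-03]  ψ = [2, 1, 2]  (obs o_1=2)
t=2: δ = [7.680e-04, 7.680e-04, 1.024e-03]  ψ = [0, 1, 2]  (obs o_2=4)
t=3: δ = [4.608e-05, 3.072e-05, 4.096e-05]  ψ = [0, 1, 2]  (obs o_3=2)
t=4: δ = [5.530e-06, 2.458e-06, 3.277e-06]  ψ = [0, 1, 2]  (obs o_4=1)
t=5: δ = [3.318e-07, 1.106e-07, 1.311e-07]  ψ = [0, 0, 2]  (obs o_5=2)
backtrack: best end state = 0; path = [2, 0, 0, 0, 0, 0]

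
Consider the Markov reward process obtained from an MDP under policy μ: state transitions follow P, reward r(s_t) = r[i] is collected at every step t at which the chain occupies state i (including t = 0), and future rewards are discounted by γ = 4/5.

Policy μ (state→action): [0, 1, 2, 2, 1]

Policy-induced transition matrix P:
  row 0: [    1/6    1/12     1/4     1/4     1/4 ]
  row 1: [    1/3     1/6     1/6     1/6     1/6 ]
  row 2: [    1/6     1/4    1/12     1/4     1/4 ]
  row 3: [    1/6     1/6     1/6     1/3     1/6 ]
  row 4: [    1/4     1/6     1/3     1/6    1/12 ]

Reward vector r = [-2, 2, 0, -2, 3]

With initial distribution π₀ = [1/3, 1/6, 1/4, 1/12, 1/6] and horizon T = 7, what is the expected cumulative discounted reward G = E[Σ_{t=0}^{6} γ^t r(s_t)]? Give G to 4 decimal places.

G = 0.0097

t=0: π = [0.3333, 0.1667, 0.2500, 0.0833, 0.1667], E[r] = 0.0000, γ^t·E[r] = 0.000000, running G = 0.000000
t=1: π = [0.2083, 0.1597, 0.2014, 0.2292, 0.2014], E[r] = 0.0486, γ^t·E[r] = 0.038889, running G = 0.038889
t=2: π = [0.2101, 0.1661, 0.2008, 0.2390, 0.1840], E[r] = -0.0139, γ^t·E[r] = -0.008889, running G = 0.030000
t=3: π = [0.2097, 0.1659, 0.1981, 0.2407, 0.1856], E[r] = -0.0123, γ^t·E[r] = -0.006321, running G = 0.023679
t=4: π = [0.2098, 0.1657, 0.1986, 0.2408, 0.1852], E[r] = -0.0141, γ^t·E[r] = -0.005794, running G = 0.017885
t=5: π = [0.2097, 0.1657, 0.1985, 0.2408, 0.1853], E[r] = -0.0138, γ^t·E[r] = -0.004531, running G = 0.013354
t=6: π = [0.2097, 0.1657, 0.1985, 0.2408, 0.1852], E[r] = -0.0139, γ^t·E[r] = -0.003645, running G = 0.009709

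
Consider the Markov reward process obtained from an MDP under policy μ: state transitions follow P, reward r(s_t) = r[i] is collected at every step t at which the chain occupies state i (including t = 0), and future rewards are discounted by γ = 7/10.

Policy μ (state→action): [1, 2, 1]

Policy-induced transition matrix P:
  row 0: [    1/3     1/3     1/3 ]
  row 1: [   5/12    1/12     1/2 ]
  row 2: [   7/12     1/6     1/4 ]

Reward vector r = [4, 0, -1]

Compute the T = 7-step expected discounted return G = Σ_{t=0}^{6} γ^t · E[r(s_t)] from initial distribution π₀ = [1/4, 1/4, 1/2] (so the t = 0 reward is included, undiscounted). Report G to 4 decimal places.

t=0: π = [0.2500, 0.2500, 0.5000], E[r] = 0.5000, γ^t·E[r] = 0.500000, running G = 0.500000
t=1: π = [0.4792, 0.1875, 0.3333], E[r] = 1.5833, γ^t·E[r] = 1.108333, running G = 1.608333
t=2: π = [0.4323, 0.2309, 0.3368], E[r] = 1.3924, γ^t·E[r] = 0.682257, running G = 2.290590
t=3: π = [0.4368, 0.2195, 0.3438], E[r] = 1.4034, γ^t·E[r] = 0.481351, running G = 2.771942
t=4: π = [0.4376, 0.2212, 0.3413], E[r] = 1.4090, γ^t·E[r] = 0.338295, running G = 3.110236
t=5: π = [0.4371, 0.2212, 0.3418], E[r] = 1.4066, γ^t·E[r] = 0.236402, running G = 3.346638
t=6: π = [0.4372, 0.2211, 0.3417], E[r] = 1.4071, γ^t·E[r] = 0.165544, running G = 3.512182

G = 3.5122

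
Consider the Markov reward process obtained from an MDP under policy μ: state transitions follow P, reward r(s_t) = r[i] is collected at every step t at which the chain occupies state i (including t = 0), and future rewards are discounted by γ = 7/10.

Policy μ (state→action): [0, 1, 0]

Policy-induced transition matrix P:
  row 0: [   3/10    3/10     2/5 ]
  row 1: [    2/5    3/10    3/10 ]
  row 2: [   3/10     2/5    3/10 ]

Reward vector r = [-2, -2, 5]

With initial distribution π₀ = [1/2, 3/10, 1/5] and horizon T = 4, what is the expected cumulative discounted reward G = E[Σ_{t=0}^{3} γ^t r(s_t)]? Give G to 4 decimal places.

t=0: π = [0.5000, 0.3000, 0.2000], E[r] = -0.6000, γ^t·E[r] = -0.600000, running G = -0.600000
t=1: π = [0.3300, 0.3200, 0.3500], E[r] = 0.4500, γ^t·E[r] = 0.315000, running G = -0.285000
t=2: π = [0.3320, 0.3350, 0.3330], E[r] = 0.3310, γ^t·E[r] = 0.162190, running G = -0.122810
t=3: π = [0.3335, 0.3333, 0.3332], E[r] = 0.3324, γ^t·E[r] = 0.114013, running G = -0.008797

G = -0.0088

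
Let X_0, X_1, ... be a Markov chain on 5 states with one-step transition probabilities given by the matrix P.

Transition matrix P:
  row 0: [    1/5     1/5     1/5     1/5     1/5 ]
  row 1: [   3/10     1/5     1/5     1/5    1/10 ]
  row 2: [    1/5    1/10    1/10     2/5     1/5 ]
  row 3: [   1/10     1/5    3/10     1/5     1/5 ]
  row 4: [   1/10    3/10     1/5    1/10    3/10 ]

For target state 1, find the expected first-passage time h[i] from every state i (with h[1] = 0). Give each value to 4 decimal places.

h = [4.9491, 0.0000, 5.4073, 4.9949, 4.3941]

First-step conditioning: h[1] = 0; for i ≠ 1, h[i] = 1 + Σ_k P[i][k]·h[k].
  h[0] = 1 + 1/5·h[0] + 1/5·h[2] + 1/5·h[3] + 1/5·h[4]
  h[2] = 1 + 1/5·h[0] + 1/10·h[2] + 2/5·h[3] + 1/5·h[4]
  h[3] = 1 + 1/10·h[0] + 3/10·h[2] + 1/5·h[3] + 1/5·h[4]
  h[4] = 1 + 1/10·h[0] + 1/5·h[2] + 1/10·h[3] + 3/10·h[4]
Solving the 4×4 linear system over states ≠ 1 gives exactly h = [2430/491, 0, 2655/491, 4905/982, 4315/982] (h[1] = 0 is the target).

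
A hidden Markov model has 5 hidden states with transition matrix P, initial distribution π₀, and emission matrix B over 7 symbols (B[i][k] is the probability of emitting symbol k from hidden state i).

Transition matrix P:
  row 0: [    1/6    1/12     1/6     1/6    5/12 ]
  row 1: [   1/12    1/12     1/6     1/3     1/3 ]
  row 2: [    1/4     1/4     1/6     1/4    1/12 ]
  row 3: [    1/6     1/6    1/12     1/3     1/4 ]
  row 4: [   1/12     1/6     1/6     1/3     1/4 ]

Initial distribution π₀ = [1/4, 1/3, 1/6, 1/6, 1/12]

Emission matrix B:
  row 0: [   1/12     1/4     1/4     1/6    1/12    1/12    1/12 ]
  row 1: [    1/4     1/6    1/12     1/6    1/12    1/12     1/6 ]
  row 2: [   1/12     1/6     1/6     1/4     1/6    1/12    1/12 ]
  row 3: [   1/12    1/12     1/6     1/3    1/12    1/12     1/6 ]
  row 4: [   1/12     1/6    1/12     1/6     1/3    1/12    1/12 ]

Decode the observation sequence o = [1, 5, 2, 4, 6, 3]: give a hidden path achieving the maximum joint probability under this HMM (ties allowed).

path = [0, 4, 3, 4, 3, 3]

t=0: δ = [6.250e-02, 5.556e-02, 2.778e-02, 1.389e-02, 1.389e-02]  (obs o_0=1)
t=1: δ = [8.681e-04, 5.787e-04, 8.681e-04, 1.543e-03, 2.170e-03]  ψ = [0, 2, 0, 1, 0]  (obs o_1=5)
t=2: δ = [6.430e-05, 3.014e-05, 6.028e-05, 1.206e-04, 4.521e-05]  ψ = [3, 4, 4, 4, 4]  (obs o_2=2)
t=3: δ = [1.674e-06, 1.674e-06, 1.786e-06, 3.349e-06, 1.005e-05]  ψ = [3, 3, 0, 3, 3]  (obs o_3=4)
t=4: δ = [6.977e-08, 2.791e-07, 1.395e-07, 5.582e-07, 2.093e-07]  ψ = [4, 4, 4, 4, 4]  (obs o_4=6)
t=5: δ = [1.550e-08, 1.550e-08, 1.163e-08, 6.202e-08, 2.326e-08]  ψ = [3, 3, 1, 3, 3]  (obs o_5=3)
backtrack: best end state = 3; path = [0, 4, 3, 4, 3, 3]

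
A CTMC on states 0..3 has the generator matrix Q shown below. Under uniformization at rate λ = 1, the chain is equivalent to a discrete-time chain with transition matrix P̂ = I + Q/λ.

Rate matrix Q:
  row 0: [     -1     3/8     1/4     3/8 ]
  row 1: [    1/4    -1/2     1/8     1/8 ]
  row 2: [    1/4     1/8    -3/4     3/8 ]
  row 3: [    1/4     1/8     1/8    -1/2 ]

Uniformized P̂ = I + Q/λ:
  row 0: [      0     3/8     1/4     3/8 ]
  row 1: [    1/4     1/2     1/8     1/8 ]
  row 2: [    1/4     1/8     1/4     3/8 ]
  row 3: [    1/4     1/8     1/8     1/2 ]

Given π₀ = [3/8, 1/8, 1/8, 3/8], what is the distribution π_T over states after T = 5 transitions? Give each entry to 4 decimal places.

t=0: π = [0.3750, 0.1250, 0.1250, 0.3750]
t=1: π = [0.1563, 0.2656, 0.1875, 0.3906]
t=2: π = [0.2109, 0.2637, 0.1680, 0.3574]
t=3: π = [0.1973, 0.2766, 0.1724, 0.3538]
t=4: π = [0.2007, 0.2780, 0.1712, 0.3501]
t=5: π = [0.1998, 0.2794, 0.1715, 0.3492]

π = [0.1998, 0.2794, 0.1715, 0.3492]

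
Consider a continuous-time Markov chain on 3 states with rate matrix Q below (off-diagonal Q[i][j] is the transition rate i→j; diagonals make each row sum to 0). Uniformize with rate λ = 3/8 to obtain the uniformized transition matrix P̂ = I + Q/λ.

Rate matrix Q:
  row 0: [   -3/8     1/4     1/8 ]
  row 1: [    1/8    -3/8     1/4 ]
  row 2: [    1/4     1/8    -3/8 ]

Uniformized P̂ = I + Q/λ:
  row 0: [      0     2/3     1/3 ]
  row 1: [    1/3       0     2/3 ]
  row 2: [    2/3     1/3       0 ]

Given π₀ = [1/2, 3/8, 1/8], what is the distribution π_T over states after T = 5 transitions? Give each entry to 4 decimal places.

t=0: π = [0.5000, 0.3750, 0.1250]
t=1: π = [0.2083, 0.3750, 0.4167]
t=2: π = [0.4028, 0.2778, 0.3194]
t=3: π = [0.3056, 0.3750, 0.3194]
t=4: π = [0.3380, 0.3102, 0.3519]
t=5: π = [0.3380, 0.3426, 0.3194]

π = [0.3380, 0.3426, 0.3194]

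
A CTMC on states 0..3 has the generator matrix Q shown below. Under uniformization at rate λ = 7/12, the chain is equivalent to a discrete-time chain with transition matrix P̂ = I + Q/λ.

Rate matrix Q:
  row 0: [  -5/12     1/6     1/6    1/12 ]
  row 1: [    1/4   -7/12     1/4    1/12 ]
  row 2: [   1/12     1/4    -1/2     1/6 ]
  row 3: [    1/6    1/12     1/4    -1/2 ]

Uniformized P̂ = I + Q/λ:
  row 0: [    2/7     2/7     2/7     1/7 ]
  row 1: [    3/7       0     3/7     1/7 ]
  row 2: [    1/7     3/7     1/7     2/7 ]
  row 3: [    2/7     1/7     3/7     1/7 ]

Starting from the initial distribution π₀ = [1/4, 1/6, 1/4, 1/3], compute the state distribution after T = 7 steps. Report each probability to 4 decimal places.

π = [0.2761, 0.2351, 0.3027, 0.1861]

t=0: π = [0.2500, 0.1667, 0.2500, 0.3333]
t=1: π = [0.2738, 0.2262, 0.3214, 0.1786]
t=2: π = [0.2721, 0.2415, 0.2976, 0.1888]
t=3: π = [0.2777, 0.2323, 0.3047, 0.1854]
t=4: π = [0.2754, 0.2364, 0.3019, 0.1864]
t=5: π = [0.2764, 0.2347, 0.3030, 0.1860]
t=6: π = [0.2760, 0.2354, 0.3025, 0.1861]
t=7: π = [0.2761, 0.2351, 0.3027, 0.1861]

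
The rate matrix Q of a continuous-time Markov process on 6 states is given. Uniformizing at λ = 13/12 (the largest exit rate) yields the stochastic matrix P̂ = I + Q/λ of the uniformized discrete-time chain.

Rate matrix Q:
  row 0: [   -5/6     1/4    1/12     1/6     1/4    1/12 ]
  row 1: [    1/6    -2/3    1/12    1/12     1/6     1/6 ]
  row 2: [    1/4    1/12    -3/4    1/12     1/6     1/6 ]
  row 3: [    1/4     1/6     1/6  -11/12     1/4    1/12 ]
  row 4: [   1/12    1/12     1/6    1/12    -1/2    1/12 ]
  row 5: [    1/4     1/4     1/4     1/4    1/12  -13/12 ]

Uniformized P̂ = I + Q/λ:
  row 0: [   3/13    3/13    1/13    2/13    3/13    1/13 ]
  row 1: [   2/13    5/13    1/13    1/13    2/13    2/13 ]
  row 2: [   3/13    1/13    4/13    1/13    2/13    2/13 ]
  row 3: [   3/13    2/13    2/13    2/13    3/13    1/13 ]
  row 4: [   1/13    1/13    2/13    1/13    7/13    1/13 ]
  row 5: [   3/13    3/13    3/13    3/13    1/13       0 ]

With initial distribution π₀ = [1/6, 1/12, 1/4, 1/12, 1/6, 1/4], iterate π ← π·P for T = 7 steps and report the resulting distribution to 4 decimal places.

π = [0.1745, 0.1839, 0.1579, 0.1139, 0.2740, 0.0959]

t=0: π = [0.1667, 0.0833, 0.2500, 0.0833, 0.1667, 0.2500]
t=1: π = [0.1987, 0.1731, 0.1923, 0.1346, 0.2179, 0.0833]
t=2: π = [0.1839, 0.1839, 0.1612, 0.1154, 0.2569, 0.0986]
t=3: π = [0.1771, 0.1859, 0.1579, 0.1151, 0.2681, 0.0959]
t=4: π = [0.1752, 0.1850, 0.1576, 0.1142, 0.2721, 0.0960]
t=5: π = [0.1747, 0.1843, 0.1578, 0.1140, 0.2734, 0.0959]
t=6: π = [0.1745, 0.1840, 0.1579, 0.1139, 0.2738, 0.0959]
t=7: π = [0.1745, 0.1839, 0.1579, 0.1139, 0.2740, 0.0959]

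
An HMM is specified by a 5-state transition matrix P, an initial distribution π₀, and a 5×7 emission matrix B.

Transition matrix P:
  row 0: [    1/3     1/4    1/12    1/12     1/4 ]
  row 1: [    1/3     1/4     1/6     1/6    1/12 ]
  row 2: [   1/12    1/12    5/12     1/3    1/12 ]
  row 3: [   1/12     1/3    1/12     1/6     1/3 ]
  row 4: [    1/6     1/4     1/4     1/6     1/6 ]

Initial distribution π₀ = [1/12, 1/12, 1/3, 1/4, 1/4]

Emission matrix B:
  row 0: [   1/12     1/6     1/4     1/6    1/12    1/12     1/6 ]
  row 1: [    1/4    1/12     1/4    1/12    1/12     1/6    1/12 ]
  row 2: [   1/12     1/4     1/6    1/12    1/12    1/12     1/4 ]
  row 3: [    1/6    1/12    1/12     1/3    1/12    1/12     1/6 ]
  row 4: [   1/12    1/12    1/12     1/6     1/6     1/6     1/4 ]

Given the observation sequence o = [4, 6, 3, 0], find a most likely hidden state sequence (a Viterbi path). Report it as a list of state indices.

path = [2, 2, 3, 1]

t=0: δ = [6.944e-03, 6.944e-03, 2.778e-02, 2.083e-02, 4.167e-02]  (obs o_0=4)
t=1: δ = [1.157e-03, 8.681e-04, 2.894e-03, 1.543e-03, 1.736e-03]  ψ = [4, 4, 2, 2, 3]  (obs o_1=6)
t=2: δ = [6.430e-05, 4.287e-05, 1.005e-04, 3.215e-04, 8.573e-05]  ψ = [0, 3, 2, 2, 3]  (obs o_2=3)
t=3: δ = [2.233e-06, 2.679e-05, 3.489e-06, 8.931e-06, 8.931e-06]  ψ = [3, 3, 2, 3, 3]  (obs o_3=0)
backtrack: best end state = 1; path = [2, 2, 3, 1]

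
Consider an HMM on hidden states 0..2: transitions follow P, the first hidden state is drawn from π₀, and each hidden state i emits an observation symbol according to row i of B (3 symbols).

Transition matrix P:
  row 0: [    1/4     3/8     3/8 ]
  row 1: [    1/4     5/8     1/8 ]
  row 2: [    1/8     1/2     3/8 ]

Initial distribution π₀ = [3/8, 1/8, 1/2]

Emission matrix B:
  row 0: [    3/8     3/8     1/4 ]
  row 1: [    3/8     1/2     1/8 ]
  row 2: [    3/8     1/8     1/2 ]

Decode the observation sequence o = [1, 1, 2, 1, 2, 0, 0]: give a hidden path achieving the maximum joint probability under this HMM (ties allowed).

path = [0, 1, 1, 1, 1, 1, 1]

t=0: δ = [1.406e-01, 6.250e-02, 6.250e-02]  (obs o_0=1)
t=1: δ = [1.318e-02, 2.637e-02, 6.592e-03]  ψ = [0, 0, 0]  (obs o_1=1)
t=2: δ = [1.648e-03, 2.060e-03, 2.472e-03]  ψ = [1, 1, 0]  (obs o_2=2)
t=3: δ = [1.931e-04, 6.437e-04, 1.159e-04]  ψ = [1, 1, 2]  (obs o_3=1)
t=4: δ = [4.023e-05, 5.029e-05, 4.023e-05]  ψ = [1, 1, 1]  (obs o_4=2)
t=5: δ = [4.715e-06, 1.179e-05, 5.658e-06]  ψ = [1, 1, 0]  (obs o_5=0)
t=6: δ = [1.105e-06, 2.763e-06, 7.956e-07]  ψ = [1, 1, 2]  (obs o_6=0)
backtrack: best end state = 1; path = [0, 1, 1, 1, 1, 1, 1]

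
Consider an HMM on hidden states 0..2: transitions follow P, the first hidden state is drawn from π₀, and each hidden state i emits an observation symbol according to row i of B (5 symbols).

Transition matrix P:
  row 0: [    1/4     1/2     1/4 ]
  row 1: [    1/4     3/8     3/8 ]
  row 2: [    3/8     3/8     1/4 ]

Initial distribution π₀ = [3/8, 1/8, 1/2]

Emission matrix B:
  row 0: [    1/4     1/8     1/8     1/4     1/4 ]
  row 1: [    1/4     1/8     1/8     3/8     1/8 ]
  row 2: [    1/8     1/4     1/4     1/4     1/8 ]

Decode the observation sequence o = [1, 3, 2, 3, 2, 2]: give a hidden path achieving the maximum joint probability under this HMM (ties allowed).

path = [2, 1, 2, 1, 2, 2]

t=0: δ = [4.688e-02, 1.562e-02, 1.250e-01]  (obs o_0=1)
t=1: δ = [1.172e-02, 1.758e-02, 7.812e-03]  ψ = [2, 2, 2]  (obs o_1=3)
t=2: δ = [5.493e-04, 8.240e-04, 1.648e-03]  ψ = [1, 1, 1]  (obs o_2=2)
t=3: δ = [1.545e-04, 2.317e-04, 1.030e-04]  ψ = [2, 2, 2]  (obs o_3=3)
t=4: δ = [7.242e-06, 1.086e-05, 2.173e-05]  ψ = [1, 1, 1]  (obs o_4=2)
t=5: δ = [1.018e-06, 1.018e-06, 1.358e-06]  ψ = [2, 2, 2]  (obs o_5=2)
backtrack: best end state = 2; path = [2, 1, 2, 1, 2, 2]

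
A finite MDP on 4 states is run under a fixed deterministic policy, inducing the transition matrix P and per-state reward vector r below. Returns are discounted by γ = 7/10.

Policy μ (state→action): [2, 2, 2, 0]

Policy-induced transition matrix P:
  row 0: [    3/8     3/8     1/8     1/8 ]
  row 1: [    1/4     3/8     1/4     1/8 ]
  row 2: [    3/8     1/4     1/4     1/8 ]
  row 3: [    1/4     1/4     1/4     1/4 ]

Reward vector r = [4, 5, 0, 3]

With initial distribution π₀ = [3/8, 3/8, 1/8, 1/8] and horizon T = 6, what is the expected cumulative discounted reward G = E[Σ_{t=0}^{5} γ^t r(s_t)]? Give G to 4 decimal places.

G = 10.2759

t=0: π = [0.3750, 0.3750, 0.1250, 0.1250], E[r] = 3.7500, γ^t·E[r] = 3.750000, running G = 3.750000
t=1: π = [0.3125, 0.3438, 0.2031, 0.1406], E[r] = 3.3906, γ^t·E[r] = 2.373438, running G = 6.123438
t=2: π = [0.3145, 0.3320, 0.2109, 0.1426], E[r] = 3.3457, γ^t·E[r] = 1.639395, running G = 7.762832
t=3: π = [0.3157, 0.3308, 0.2107, 0.1428], E[r] = 3.3452, γ^t·E[r] = 1.147409, running G = 8.910241
t=4: π = [0.3158, 0.3308, 0.2105, 0.1429], E[r] = 3.3458, γ^t·E[r] = 0.803325, running G = 9.713566
t=5: π = [0.3158, 0.3308, 0.2105, 0.1429], E[r] = 3.3459, γ^t·E[r] = 0.562340, running G = 10.275906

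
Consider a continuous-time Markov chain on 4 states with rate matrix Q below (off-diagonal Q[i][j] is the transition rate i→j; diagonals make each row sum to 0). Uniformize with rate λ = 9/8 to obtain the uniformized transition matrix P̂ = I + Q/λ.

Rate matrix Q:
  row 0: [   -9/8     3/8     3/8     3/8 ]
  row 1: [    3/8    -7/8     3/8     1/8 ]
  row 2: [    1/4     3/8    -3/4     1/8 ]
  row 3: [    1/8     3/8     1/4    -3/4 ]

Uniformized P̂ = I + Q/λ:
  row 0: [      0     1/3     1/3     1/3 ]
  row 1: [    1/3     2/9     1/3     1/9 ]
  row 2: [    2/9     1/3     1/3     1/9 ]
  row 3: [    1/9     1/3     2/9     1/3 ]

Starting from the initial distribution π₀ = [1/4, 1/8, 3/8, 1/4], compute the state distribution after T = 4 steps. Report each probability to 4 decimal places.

π = [0.1914, 0.3000, 0.3113, 0.1973]

t=0: π = [0.2500, 0.1250, 0.3750, 0.2500]
t=1: π = [0.1528, 0.3194, 0.3056, 0.2222]
t=2: π = [0.1991, 0.2978, 0.3086, 0.1944]
t=3: π = [0.1895, 0.3002, 0.3117, 0.1986]
t=4: π = [0.1914, 0.3000, 0.3113, 0.1973]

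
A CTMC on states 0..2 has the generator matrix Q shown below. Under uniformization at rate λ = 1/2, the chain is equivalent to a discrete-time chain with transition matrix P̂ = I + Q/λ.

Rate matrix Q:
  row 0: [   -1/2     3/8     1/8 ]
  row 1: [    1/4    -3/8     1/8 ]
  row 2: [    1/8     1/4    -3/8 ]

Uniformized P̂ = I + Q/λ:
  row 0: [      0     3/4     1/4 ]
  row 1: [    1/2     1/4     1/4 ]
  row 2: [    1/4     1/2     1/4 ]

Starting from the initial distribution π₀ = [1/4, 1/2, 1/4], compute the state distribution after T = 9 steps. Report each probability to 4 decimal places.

t=0: π = [0.2500, 0.5000, 0.2500]
t=1: π = [0.3125, 0.4375, 0.2500]
t=2: π = [0.2813, 0.4688, 0.2500]
t=3: π = [0.2969, 0.4531, 0.2500]
t=4: π = [0.2891, 0.4609, 0.2500]
t=5: π = [0.2930, 0.4570, 0.2500]
t=6: π = [0.2910, 0.4590, 0.2500]
t=7: π = [0.2920, 0.4580, 0.2500]
t=8: π = [0.2915, 0.4585, 0.2500]
t=9: π = [0.2917, 0.4583, 0.2500]

π = [0.2917, 0.4583, 0.2500]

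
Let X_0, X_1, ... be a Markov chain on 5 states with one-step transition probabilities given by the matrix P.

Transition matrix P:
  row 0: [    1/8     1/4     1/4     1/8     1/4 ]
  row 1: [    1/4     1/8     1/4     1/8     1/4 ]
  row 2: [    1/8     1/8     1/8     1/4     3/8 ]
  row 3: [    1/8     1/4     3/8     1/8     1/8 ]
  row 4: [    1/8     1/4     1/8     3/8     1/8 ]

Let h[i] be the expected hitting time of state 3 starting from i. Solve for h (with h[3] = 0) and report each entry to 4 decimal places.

h = [4.7536, 4.7536, 4.1159, 0.0000, 3.7681]

First-step conditioning: h[3] = 0; for i ≠ 3, h[i] = 1 + Σ_k P[i][k]·h[k].
  h[0] = 1 + 1/8·h[0] + 1/4·h[1] + 1/4·h[2] + 1/4·h[4]
  h[1] = 1 + 1/4·h[0] + 1/8·h[1] + 1/4·h[2] + 1/4·h[4]
  h[2] = 1 + 1/8·h[0] + 1/8·h[1] + 1/8·h[2] + 3/8·h[4]
  h[4] = 1 + 1/8·h[0] + 1/4·h[1] + 1/8·h[2] + 1/8·h[4]
Solving the 4×4 linear system over states ≠ 3 gives exactly h = [328/69, 328/69, 284/69, 0, 260/69] (h[3] = 0 is the target).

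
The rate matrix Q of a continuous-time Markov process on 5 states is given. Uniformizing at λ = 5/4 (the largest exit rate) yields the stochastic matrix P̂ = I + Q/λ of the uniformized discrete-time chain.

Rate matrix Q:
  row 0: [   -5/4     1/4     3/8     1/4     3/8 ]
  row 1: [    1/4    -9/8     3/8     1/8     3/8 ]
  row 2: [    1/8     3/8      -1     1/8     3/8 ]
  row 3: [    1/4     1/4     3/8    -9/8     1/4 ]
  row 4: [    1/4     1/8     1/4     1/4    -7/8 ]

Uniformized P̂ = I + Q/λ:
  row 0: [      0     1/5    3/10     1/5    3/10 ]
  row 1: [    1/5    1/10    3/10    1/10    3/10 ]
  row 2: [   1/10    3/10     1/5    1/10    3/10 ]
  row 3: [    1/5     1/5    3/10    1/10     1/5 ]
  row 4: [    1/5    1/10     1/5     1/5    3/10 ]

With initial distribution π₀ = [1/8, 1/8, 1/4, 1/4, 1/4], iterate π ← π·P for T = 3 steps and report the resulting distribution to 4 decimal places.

t=0: π = [0.1250, 0.1250, 0.2500, 0.2500, 0.2500]
t=1: π = [0.1500, 0.1875, 0.2500, 0.1375, 0.2750]
t=2: π = [0.1450, 0.1788, 0.2475, 0.1425, 0.2863]
t=3: π = [0.1463, 0.1783, 0.2466, 0.1431, 0.2858]

π = [0.1463, 0.1783, 0.2466, 0.1431, 0.2858]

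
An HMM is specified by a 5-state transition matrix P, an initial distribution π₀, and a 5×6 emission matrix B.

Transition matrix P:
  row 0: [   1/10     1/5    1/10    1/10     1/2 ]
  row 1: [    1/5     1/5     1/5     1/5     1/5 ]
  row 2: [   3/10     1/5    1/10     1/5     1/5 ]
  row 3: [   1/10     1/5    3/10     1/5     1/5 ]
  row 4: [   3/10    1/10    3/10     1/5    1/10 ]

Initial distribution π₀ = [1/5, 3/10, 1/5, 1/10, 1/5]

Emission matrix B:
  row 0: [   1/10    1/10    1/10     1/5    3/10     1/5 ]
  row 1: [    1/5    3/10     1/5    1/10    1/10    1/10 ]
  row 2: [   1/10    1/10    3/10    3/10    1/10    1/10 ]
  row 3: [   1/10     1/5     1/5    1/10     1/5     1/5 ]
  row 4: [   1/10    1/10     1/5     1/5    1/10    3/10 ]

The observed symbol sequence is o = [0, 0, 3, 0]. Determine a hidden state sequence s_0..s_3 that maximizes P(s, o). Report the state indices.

path = [1, 1, 2, 1]

t=0: δ = [2.000e-02, 6.000e-02, 2.000e-02, 1.000e-02, 2.000e-02]  (obs o_0=0)
t=1: δ = [1.200e-03, 2.400e-03, 1.200e-03, 1.200e-03, 1.200e-03]  ψ = [1, 1, 1, 1, 1]  (obs o_1=0)
t=2: δ = [9.600e-05, 4.800e-05, 1.440e-04, 4.800e-05, 1.200e-04]  ψ = [1, 1, 1, 1, 0]  (obs o_2=3)
t=3: δ = [4.320e-06, 5.760e-06, 3.600e-06, 2.880e-06, 4.800e-06]  ψ = [2, 2, 4, 2, 0]  (obs o_3=0)
backtrack: best end state = 1; path = [1, 1, 2, 1]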